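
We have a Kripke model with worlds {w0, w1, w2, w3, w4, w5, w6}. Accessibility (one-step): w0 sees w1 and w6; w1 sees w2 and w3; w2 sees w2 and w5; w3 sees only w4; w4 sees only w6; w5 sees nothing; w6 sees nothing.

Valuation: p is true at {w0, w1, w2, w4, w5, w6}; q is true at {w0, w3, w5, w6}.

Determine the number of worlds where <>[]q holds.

4

w0: successors {w1, w6}; []q there: w1:F, w6:T. ✓
w1: successors {w2, w3}; []q there: w2:F, w3:F. ✗
w2: successors {w2, w5}; []q there: w2:F, w5:T. ✓
w3: successors {w4}; []q there: w4:T. ✓
w4: successors {w6}; []q there: w6:T. ✓
w5: no successors, so <>[]q fails. ✗
w6: no successors, so <>[]q fails. ✗
Satisfying worlds: {w0, w2, w3, w4}.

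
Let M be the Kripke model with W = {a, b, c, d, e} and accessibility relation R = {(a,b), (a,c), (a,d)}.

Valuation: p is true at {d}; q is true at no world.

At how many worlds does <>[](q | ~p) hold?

1

a: successors {b, c, d}; [](q | ~p) there: b:T, c:T, d:T. ✓
b: no successors, so <>[](q | ~p) fails. ✗
c: no successors, so <>[](q | ~p) fails. ✗
d: no successors, so <>[](q | ~p) fails. ✗
e: no successors, so <>[](q | ~p) fails. ✗
Satisfying worlds: {a}.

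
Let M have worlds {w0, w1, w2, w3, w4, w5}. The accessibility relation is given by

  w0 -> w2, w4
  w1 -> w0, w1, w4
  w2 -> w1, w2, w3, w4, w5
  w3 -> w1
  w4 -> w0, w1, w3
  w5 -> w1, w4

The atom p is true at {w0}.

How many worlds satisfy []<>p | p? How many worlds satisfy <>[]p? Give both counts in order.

For []<>p | p:
w0: []<>p is F, p is T. ✓
w1: []<>p is F, p is F. ✗
w2: []<>p is F, p is F. ✗
w3: []<>p is T, p is F. ✓
w4: []<>p is F, p is F. ✗
w5: []<>p is T, p is F. ✓
— 3 worlds.
For <>[]p:
w0: successors {w2, w4}; []p there: w2:F, w4:F. ✗
w1: successors {w0, w1, w4}; []p there: w0:F, w1:F, w4:F. ✗
w2: successors {w1, w2, w3, w4, w5}; []p there: w1:F, w2:F, w3:F, w4:F, w5:F. ✗
w3: successors {w1}; []p there: w1:F. ✗
w4: successors {w0, w1, w3}; []p there: w0:F, w1:F, w3:F. ✗
w5: successors {w1, w4}; []p there: w1:F, w4:F. ✗
— 0 worlds.

3 and 0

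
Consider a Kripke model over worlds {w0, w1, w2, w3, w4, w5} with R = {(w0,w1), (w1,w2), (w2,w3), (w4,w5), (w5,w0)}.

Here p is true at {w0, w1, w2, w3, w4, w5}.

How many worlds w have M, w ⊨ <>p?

5

w0: successors {w1}; p there: w1:T. ✓
w1: successors {w2}; p there: w2:T. ✓
w2: successors {w3}; p there: w3:T. ✓
w3: no successors, so <>p fails. ✗
w4: successors {w5}; p there: w5:T. ✓
w5: successors {w0}; p there: w0:T. ✓
Satisfying worlds: {w0, w1, w2, w4, w5}.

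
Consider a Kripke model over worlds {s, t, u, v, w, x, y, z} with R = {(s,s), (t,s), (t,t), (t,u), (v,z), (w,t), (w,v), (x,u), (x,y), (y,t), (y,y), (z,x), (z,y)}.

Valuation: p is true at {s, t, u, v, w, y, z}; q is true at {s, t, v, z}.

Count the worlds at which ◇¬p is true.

1

s: successors {s}; ¬p there: s:F. ✗
t: successors {s, t, u}; ¬p there: s:F, t:F, u:F. ✗
u: no successors, so ◇¬p fails. ✗
v: successors {z}; ¬p there: z:F. ✗
w: successors {t, v}; ¬p there: t:F, v:F. ✗
x: successors {u, y}; ¬p there: u:F, y:F. ✗
y: successors {t, y}; ¬p there: t:F, y:F. ✗
z: successors {x, y}; ¬p there: x:T, y:F. ✓
Satisfying worlds: {z}.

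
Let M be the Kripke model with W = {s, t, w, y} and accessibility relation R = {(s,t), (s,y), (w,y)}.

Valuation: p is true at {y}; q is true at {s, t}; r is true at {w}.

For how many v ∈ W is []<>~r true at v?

2

s: successors {t, y}; <>~r there: t:F, y:F. ✗
t: no successors, so []<>~r holds vacuously. ✓
w: successors {y}; <>~r there: y:F. ✗
y: no successors, so []<>~r holds vacuously. ✓
Satisfying worlds: {t, y}.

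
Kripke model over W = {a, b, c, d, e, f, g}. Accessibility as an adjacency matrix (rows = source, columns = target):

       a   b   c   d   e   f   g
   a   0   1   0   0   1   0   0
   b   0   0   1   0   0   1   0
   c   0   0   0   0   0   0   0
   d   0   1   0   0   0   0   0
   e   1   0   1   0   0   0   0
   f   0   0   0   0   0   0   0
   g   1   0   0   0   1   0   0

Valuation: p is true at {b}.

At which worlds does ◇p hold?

a: successors {b, e}; p there: b:T, e:F. ✓
b: successors {c, f}; p there: c:F, f:F. ✗
c: no successors, so ◇p fails. ✗
d: successors {b}; p there: b:T. ✓
e: successors {a, c}; p there: a:F, c:F. ✗
f: no successors, so ◇p fails. ✗
g: successors {a, e}; p there: a:F, e:F. ✗

{a, d}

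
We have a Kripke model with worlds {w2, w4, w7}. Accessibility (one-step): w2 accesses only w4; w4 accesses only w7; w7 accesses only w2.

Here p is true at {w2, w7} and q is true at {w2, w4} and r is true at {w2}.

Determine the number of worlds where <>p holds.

2

w2: successors {w4}; p there: w4:F. ✗
w4: successors {w7}; p there: w7:T. ✓
w7: successors {w2}; p there: w2:T. ✓
Satisfying worlds: {w4, w7}.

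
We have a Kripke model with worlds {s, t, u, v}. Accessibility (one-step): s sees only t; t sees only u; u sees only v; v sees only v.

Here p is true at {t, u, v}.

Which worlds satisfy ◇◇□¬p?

∅

s: successors {t}; ◇□¬p there: t:F. ✗
t: successors {u}; ◇□¬p there: u:F. ✗
u: successors {v}; ◇□¬p there: v:F. ✗
v: successors {v}; ◇□¬p there: v:F. ✗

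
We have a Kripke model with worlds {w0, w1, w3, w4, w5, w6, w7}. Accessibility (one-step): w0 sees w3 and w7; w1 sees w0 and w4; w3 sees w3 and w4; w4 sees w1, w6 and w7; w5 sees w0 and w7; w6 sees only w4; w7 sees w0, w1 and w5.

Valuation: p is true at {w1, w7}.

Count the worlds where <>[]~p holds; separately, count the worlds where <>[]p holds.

For <>[]~p:
w0: successors {w3, w7}; []~p there: w3:T, w7:F. ✓
w1: successors {w0, w4}; []~p there: w0:F, w4:F. ✗
w3: successors {w3, w4}; []~p there: w3:T, w4:F. ✓
w4: successors {w1, w6, w7}; []~p there: w1:T, w6:T, w7:F. ✓
w5: successors {w0, w7}; []~p there: w0:F, w7:F. ✗
w6: successors {w4}; []~p there: w4:F. ✗
w7: successors {w0, w1, w5}; []~p there: w0:F, w1:T, w5:F. ✓
— 4 worlds.
For <>[]p:
w0: successors {w3, w7}; []p there: w3:F, w7:F. ✗
w1: successors {w0, w4}; []p there: w0:F, w4:F. ✗
w3: successors {w3, w4}; []p there: w3:F, w4:F. ✗
w4: successors {w1, w6, w7}; []p there: w1:F, w6:F, w7:F. ✗
w5: successors {w0, w7}; []p there: w0:F, w7:F. ✗
w6: successors {w4}; []p there: w4:F. ✗
w7: successors {w0, w1, w5}; []p there: w0:F, w1:F, w5:F. ✗
— 0 worlds.

4 and 0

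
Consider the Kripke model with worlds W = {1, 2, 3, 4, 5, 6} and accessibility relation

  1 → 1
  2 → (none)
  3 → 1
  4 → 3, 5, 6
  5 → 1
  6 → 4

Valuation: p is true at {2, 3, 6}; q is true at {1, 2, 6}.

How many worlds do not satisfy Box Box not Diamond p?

1: successors {1}; Box not Diamond p there: 1:T. ✓
2: no successors, so Box Box not Diamond p holds vacuously. ✓
3: successors {1}; Box not Diamond p there: 1:T. ✓
4: successors {3, 5, 6}; Box not Diamond p there: 3:T, 5:T, 6:F. ✗
5: successors {1}; Box not Diamond p there: 1:T. ✓
6: successors {4}; Box not Diamond p there: 4:T. ✓
Satisfying worlds: {1, 2, 3, 5, 6}.
So Box Box not Diamond p fails at the other 1 world.

1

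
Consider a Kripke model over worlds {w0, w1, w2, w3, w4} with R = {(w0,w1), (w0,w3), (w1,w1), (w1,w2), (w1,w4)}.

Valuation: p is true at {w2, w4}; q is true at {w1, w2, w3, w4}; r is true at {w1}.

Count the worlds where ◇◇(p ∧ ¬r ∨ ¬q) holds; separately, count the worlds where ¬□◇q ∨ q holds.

For ◇◇(p ∧ ¬r ∨ ¬q):
w0: successors {w1, w3}; ◇(p ∧ ¬r ∨ ¬q) there: w1:T, w3:F. ✓
w1: successors {w1, w2, w4}; ◇(p ∧ ¬r ∨ ¬q) there: w1:T, w2:F, w4:F. ✓
w2: no successors, so ◇◇(p ∧ ¬r ∨ ¬q) fails. ✗
w3: no successors, so ◇◇(p ∧ ¬r ∨ ¬q) fails. ✗
w4: no successors, so ◇◇(p ∧ ¬r ∨ ¬q) fails. ✗
— 2 worlds.
For ¬□◇q ∨ q:
w0: ¬□◇q is T, q is F. ✓
w1: ¬□◇q is T, q is T. ✓
w2: ¬□◇q is F, q is T. ✓
w3: ¬□◇q is F, q is T. ✓
w4: ¬□◇q is F, q is T. ✓
— 5 worlds.

2 and 5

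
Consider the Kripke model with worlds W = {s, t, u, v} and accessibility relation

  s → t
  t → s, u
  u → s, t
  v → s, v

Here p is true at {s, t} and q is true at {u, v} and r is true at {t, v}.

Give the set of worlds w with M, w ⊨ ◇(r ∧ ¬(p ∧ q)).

{s, u, v}

s: successors {t}; r ∧ ¬(p ∧ q) there: t:T. ✓
t: successors {s, u}; r ∧ ¬(p ∧ q) there: s:F, u:F. ✗
u: successors {s, t}; r ∧ ¬(p ∧ q) there: s:F, t:T. ✓
v: successors {s, v}; r ∧ ¬(p ∧ q) there: s:F, v:T. ✓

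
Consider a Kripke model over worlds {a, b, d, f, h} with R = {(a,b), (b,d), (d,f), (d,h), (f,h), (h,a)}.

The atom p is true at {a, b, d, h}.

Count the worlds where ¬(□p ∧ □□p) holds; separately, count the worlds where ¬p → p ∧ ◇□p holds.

For ¬(□p ∧ □□p):
a: □p ∧ □□p is T. ✗
b: □p ∧ □□p is F. ✓
d: □p ∧ □□p is F. ✓
f: □p ∧ □□p is T. ✗
h: □p ∧ □□p is T. ✗
— 2 worlds.
For ¬p → p ∧ ◇□p:
a: ¬p is F, p ∧ ◇□p is T. ✓
b: ¬p is F, p ∧ ◇□p is F. ✓
d: ¬p is F, p ∧ ◇□p is T. ✓
f: ¬p is T, p ∧ ◇□p is F. ✗
h: ¬p is F, p ∧ ◇□p is T. ✓
— 4 worlds.

2 and 4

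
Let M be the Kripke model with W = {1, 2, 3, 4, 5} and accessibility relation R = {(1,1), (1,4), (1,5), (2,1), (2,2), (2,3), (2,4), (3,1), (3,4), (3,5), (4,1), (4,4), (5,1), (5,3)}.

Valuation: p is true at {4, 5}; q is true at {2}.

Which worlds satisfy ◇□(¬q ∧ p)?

1: successors {1, 4, 5}; □(¬q ∧ p) there: 1:F, 4:F, 5:F. ✗
2: successors {1, 2, 3, 4}; □(¬q ∧ p) there: 1:F, 2:F, 3:F, 4:F. ✗
3: successors {1, 4, 5}; □(¬q ∧ p) there: 1:F, 4:F, 5:F. ✗
4: successors {1, 4}; □(¬q ∧ p) there: 1:F, 4:F. ✗
5: successors {1, 3}; □(¬q ∧ p) there: 1:F, 3:F. ✗

∅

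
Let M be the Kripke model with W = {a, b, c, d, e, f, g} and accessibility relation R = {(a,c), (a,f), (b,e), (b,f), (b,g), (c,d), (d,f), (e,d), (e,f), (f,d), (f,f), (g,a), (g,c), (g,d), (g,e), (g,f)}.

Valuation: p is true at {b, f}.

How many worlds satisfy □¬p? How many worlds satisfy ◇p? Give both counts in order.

For □¬p:
a: successors {c, f}; ¬p there: c:T, f:F. ✗
b: successors {e, f, g}; ¬p there: e:T, f:F, g:T. ✗
c: successors {d}; ¬p there: d:T. ✓
d: successors {f}; ¬p there: f:F. ✗
e: successors {d, f}; ¬p there: d:T, f:F. ✗
f: successors {d, f}; ¬p there: d:T, f:F. ✗
g: successors {a, c, d, e, f}; ¬p there: a:T, c:T, d:T, e:T, f:F. ✗
— 1 world.
For ◇p:
a: successors {c, f}; p there: c:F, f:T. ✓
b: successors {e, f, g}; p there: e:F, f:T, g:F. ✓
c: successors {d}; p there: d:F. ✗
d: successors {f}; p there: f:T. ✓
e: successors {d, f}; p there: d:F, f:T. ✓
f: successors {d, f}; p there: d:F, f:T. ✓
g: successors {a, c, d, e, f}; p there: a:F, c:F, d:F, e:F, f:T. ✓
— 6 worlds.

1 and 6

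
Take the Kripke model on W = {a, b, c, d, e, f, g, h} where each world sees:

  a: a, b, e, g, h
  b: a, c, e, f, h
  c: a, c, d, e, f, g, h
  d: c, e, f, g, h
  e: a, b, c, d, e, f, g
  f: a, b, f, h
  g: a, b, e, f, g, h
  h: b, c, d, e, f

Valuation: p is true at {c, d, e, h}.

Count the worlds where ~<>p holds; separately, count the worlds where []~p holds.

0 and 0

For ~<>p:
a: <>p is T. ✗
b: <>p is T. ✗
c: <>p is T. ✗
d: <>p is T. ✗
e: <>p is T. ✗
f: <>p is T. ✗
g: <>p is T. ✗
h: <>p is T. ✗
— 0 worlds.
For []~p:
a: successors {a, b, e, g, h}; ~p there: a:T, b:T, e:F, g:T, h:F. ✗
b: successors {a, c, e, f, h}; ~p there: a:T, c:F, e:F, f:T, h:F. ✗
c: successors {a, c, d, e, f, g, h}; ~p there: a:T, c:F, d:F, e:F, f:T, g:T, h:F. ✗
d: successors {c, e, f, g, h}; ~p there: c:F, e:F, f:T, g:T, h:F. ✗
e: successors {a, b, c, d, e, f, g}; ~p there: a:T, b:T, c:F, d:F, e:F, f:T, g:T. ✗
f: successors {a, b, f, h}; ~p there: a:T, b:T, f:T, h:F. ✗
g: successors {a, b, e, f, g, h}; ~p there: a:T, b:T, e:F, f:T, g:T, h:F. ✗
h: successors {b, c, d, e, f}; ~p there: b:T, c:F, d:F, e:F, f:T. ✗
— 0 worlds.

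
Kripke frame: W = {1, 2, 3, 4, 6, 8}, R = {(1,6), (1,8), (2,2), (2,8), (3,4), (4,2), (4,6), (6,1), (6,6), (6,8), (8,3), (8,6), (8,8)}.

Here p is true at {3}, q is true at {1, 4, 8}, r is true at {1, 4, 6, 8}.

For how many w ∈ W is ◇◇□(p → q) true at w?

6

1: successors {6, 8}; ◇□(p → q) there: 6:T, 8:T. ✓
2: successors {2, 8}; ◇□(p → q) there: 2:T, 8:T. ✓
3: successors {4}; ◇□(p → q) there: 4:T. ✓
4: successors {2, 6}; ◇□(p → q) there: 2:T, 6:T. ✓
6: successors {1, 6, 8}; ◇□(p → q) there: 1:T, 6:T, 8:T. ✓
8: successors {3, 6, 8}; ◇□(p → q) there: 3:T, 6:T, 8:T. ✓
Satisfying worlds: {1, 2, 3, 4, 6, 8}.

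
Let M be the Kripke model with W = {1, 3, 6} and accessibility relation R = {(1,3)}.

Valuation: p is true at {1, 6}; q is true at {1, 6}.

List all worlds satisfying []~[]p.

{3, 6}

1: successors {3}; ~[]p there: 3:F. ✗
3: no successors, so []~[]p holds vacuously. ✓
6: no successors, so []~[]p holds vacuously. ✓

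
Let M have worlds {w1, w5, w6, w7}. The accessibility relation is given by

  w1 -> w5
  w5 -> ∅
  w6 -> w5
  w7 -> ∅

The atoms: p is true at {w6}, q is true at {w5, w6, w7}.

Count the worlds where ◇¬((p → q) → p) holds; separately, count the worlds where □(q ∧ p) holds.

2 and 2

For ◇¬((p → q) → p):
w1: successors {w5}; ¬((p → q) → p) there: w5:T. ✓
w5: no successors, so ◇¬((p → q) → p) fails. ✗
w6: successors {w5}; ¬((p → q) → p) there: w5:T. ✓
w7: no successors, so ◇¬((p → q) → p) fails. ✗
— 2 worlds.
For □(q ∧ p):
w1: successors {w5}; q ∧ p there: w5:F. ✗
w5: no successors, so □(q ∧ p) holds vacuously. ✓
w6: successors {w5}; q ∧ p there: w5:F. ✗
w7: no successors, so □(q ∧ p) holds vacuously. ✓
— 2 worlds.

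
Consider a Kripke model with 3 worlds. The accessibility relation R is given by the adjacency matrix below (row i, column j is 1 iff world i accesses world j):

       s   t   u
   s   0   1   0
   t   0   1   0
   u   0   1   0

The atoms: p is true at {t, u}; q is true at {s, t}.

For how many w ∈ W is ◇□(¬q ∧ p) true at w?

0

s: successors {t}; □(¬q ∧ p) there: t:F. ✗
t: successors {t}; □(¬q ∧ p) there: t:F. ✗
u: successors {t}; □(¬q ∧ p) there: t:F. ✗
Satisfying worlds: ∅.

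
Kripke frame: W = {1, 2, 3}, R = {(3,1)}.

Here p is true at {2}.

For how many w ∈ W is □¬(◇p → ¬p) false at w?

1

1: no successors, so □¬(◇p → ¬p) holds vacuously. ✓
2: no successors, so □¬(◇p → ¬p) holds vacuously. ✓
3: successors {1}; ¬(◇p → ¬p) there: 1:F. ✗
Satisfying worlds: {1, 2}.
So □¬(◇p → ¬p) fails at the other 1 world.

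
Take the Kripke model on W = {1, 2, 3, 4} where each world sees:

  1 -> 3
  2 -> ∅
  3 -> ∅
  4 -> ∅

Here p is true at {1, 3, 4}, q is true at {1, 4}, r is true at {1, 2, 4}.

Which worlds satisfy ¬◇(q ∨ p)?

{2, 3, 4}

1: ◇(q ∨ p) is T. ✗
2: ◇(q ∨ p) is F. ✓
3: ◇(q ∨ p) is F. ✓
4: ◇(q ∨ p) is F. ✓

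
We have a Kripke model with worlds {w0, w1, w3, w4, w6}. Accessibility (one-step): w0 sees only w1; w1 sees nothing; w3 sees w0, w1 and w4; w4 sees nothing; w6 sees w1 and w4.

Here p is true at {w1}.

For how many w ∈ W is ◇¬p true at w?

w0: successors {w1}; ¬p there: w1:F. ✗
w1: no successors, so ◇¬p fails. ✗
w3: successors {w0, w1, w4}; ¬p there: w0:T, w1:F, w4:T. ✓
w4: no successors, so ◇¬p fails. ✗
w6: successors {w1, w4}; ¬p there: w1:F, w4:T. ✓
Satisfying worlds: {w3, w6}.

2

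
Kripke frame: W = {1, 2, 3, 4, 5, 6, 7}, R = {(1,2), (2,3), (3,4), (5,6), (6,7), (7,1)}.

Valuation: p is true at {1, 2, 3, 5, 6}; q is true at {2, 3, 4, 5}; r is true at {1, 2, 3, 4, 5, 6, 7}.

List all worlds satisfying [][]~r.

1: successors {2}; []~r there: 2:F. ✗
2: successors {3}; []~r there: 3:F. ✗
3: successors {4}; []~r there: 4:T. ✓
4: no successors, so [][]~r holds vacuously. ✓
5: successors {6}; []~r there: 6:F. ✗
6: successors {7}; []~r there: 7:F. ✗
7: successors {1}; []~r there: 1:F. ✗

{3, 4}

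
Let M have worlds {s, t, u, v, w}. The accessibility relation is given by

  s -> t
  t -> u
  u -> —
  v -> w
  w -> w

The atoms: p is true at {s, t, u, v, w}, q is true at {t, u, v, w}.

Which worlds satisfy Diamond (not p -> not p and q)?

{s, t, v, w}

s: successors {t}; not p -> not p and q there: t:T. ✓
t: successors {u}; not p -> not p and q there: u:T. ✓
u: no successors, so Diamond (not p -> not p and q) fails. ✗
v: successors {w}; not p -> not p and q there: w:T. ✓
w: successors {w}; not p -> not p and q there: w:T. ✓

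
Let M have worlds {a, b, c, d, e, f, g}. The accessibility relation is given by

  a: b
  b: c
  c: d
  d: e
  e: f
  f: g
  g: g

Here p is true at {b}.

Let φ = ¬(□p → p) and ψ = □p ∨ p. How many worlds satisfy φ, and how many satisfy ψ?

For ¬(□p → p):
a: □p → p is F. ✓
b: □p → p is T. ✗
c: □p → p is T. ✗
d: □p → p is T. ✗
e: □p → p is T. ✗
f: □p → p is T. ✗
g: □p → p is T. ✗
— 1 world.
For □p ∨ p:
a: □p is T, p is F. ✓
b: □p is F, p is T. ✓
c: □p is F, p is F. ✗
d: □p is F, p is F. ✗
e: □p is F, p is F. ✗
f: □p is F, p is F. ✗
g: □p is F, p is F. ✗
— 2 worlds.

1 and 2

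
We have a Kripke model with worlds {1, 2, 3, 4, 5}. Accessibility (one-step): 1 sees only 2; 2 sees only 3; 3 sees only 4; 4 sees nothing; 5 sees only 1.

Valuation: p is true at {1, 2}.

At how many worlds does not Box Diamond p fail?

1: Box Diamond p is F. ✓
2: Box Diamond p is F. ✓
3: Box Diamond p is F. ✓
4: Box Diamond p is T. ✗
5: Box Diamond p is T. ✗
Satisfying worlds: {1, 2, 3}.
So not Box Diamond p fails at the other 2 worlds.

2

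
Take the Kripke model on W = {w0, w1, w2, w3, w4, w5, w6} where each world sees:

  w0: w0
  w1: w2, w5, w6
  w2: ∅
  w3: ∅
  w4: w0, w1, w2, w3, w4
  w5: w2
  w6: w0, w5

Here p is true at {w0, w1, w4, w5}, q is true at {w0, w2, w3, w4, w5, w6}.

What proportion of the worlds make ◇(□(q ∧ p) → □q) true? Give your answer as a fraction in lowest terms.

5/7

w0: successors {w0}; □(q ∧ p) → □q there: w0:T. ✓
w1: successors {w2, w5, w6}; □(q ∧ p) → □q there: w2:T, w5:T, w6:T. ✓
w2: no successors, so ◇(□(q ∧ p) → □q) fails. ✗
w3: no successors, so ◇(□(q ∧ p) → □q) fails. ✗
w4: successors {w0, w1, w2, w3, w4}; □(q ∧ p) → □q there: w0:T, w1:T, w2:T, w3:T, w4:T. ✓
w5: successors {w2}; □(q ∧ p) → □q there: w2:T. ✓
w6: successors {w0, w5}; □(q ∧ p) → □q there: w0:T, w5:T. ✓
That's 5 of 7 worlds, so 5/7.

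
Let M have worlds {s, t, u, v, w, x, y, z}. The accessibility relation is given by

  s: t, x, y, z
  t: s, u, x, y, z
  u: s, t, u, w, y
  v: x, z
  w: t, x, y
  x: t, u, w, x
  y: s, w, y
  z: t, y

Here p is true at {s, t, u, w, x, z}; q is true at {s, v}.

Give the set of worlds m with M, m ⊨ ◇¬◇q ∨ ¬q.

{s, t, u, v, w, x, y, z}

s: ◇¬◇q is T, ¬q is F. ✓
t: ◇¬◇q is T, ¬q is T. ✓
u: ◇¬◇q is T, ¬q is T. ✓
v: ◇¬◇q is T, ¬q is F. ✓
w: ◇¬◇q is T, ¬q is T. ✓
x: ◇¬◇q is T, ¬q is T. ✓
y: ◇¬◇q is T, ¬q is T. ✓
z: ◇¬◇q is F, ¬q is T. ✓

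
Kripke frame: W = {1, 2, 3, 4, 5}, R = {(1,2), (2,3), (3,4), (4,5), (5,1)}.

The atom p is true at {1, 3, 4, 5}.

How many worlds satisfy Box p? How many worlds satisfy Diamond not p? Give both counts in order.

4 and 1

For Box p:
1: successors {2}; p there: 2:F. ✗
2: successors {3}; p there: 3:T. ✓
3: successors {4}; p there: 4:T. ✓
4: successors {5}; p there: 5:T. ✓
5: successors {1}; p there: 1:T. ✓
— 4 worlds.
For Diamond not p:
1: successors {2}; not p there: 2:T. ✓
2: successors {3}; not p there: 3:F. ✗
3: successors {4}; not p there: 4:F. ✗
4: successors {5}; not p there: 5:F. ✗
5: successors {1}; not p there: 1:F. ✗
— 1 world.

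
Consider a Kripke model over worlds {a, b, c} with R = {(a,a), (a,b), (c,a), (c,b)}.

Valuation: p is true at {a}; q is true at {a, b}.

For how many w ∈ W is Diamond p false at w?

a: successors {a, b}; p there: a:T, b:F. ✓
b: no successors, so Diamond p fails. ✗
c: successors {a, b}; p there: a:T, b:F. ✓
Satisfying worlds: {a, c}.
So Diamond p fails at the other 1 world.

1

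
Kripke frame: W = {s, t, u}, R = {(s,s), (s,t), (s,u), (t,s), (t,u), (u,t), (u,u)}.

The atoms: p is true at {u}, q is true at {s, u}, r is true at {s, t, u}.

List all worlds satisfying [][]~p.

s: successors {s, t, u}; []~p there: s:F, t:F, u:F. ✗
t: successors {s, u}; []~p there: s:F, u:F. ✗
u: successors {t, u}; []~p there: t:F, u:F. ✗

∅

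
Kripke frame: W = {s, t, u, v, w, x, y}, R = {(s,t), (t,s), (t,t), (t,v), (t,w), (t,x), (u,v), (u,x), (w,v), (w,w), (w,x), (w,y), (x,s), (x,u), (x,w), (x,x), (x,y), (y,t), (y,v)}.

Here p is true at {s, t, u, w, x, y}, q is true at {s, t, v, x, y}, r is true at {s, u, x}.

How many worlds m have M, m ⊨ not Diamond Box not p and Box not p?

s: not Diamond Box not p is T, Box not p is F. ✗
t: not Diamond Box not p is F, Box not p is F. ✗
u: not Diamond Box not p is F, Box not p is F. ✗
v: not Diamond Box not p is T, Box not p is T. ✓
w: not Diamond Box not p is F, Box not p is F. ✗
x: not Diamond Box not p is T, Box not p is F. ✗
y: not Diamond Box not p is F, Box not p is F. ✗
Satisfying worlds: {v}.

1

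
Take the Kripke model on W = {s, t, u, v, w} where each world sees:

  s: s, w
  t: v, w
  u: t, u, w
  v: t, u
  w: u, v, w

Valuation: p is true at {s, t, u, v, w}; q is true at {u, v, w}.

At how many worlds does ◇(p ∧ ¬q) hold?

3

s: successors {s, w}; p ∧ ¬q there: s:T, w:F. ✓
t: successors {v, w}; p ∧ ¬q there: v:F, w:F. ✗
u: successors {t, u, w}; p ∧ ¬q there: t:T, u:F, w:F. ✓
v: successors {t, u}; p ∧ ¬q there: t:T, u:F. ✓
w: successors {u, v, w}; p ∧ ¬q there: u:F, v:F, w:F. ✗
Satisfying worlds: {s, u, v}.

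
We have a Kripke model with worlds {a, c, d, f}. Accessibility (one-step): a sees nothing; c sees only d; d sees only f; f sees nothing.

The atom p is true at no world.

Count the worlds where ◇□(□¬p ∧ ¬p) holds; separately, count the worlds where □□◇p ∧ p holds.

For ◇□(□¬p ∧ ¬p):
a: no successors, so ◇□(□¬p ∧ ¬p) fails. ✗
c: successors {d}; □(□¬p ∧ ¬p) there: d:T. ✓
d: successors {f}; □(□¬p ∧ ¬p) there: f:T. ✓
f: no successors, so ◇□(□¬p ∧ ¬p) fails. ✗
— 2 worlds.
For □□◇p ∧ p:
a: □□◇p is T, p is F. ✗
c: □□◇p is F, p is F. ✗
d: □□◇p is T, p is F. ✗
f: □□◇p is T, p is F. ✗
— 0 worlds.

2 and 0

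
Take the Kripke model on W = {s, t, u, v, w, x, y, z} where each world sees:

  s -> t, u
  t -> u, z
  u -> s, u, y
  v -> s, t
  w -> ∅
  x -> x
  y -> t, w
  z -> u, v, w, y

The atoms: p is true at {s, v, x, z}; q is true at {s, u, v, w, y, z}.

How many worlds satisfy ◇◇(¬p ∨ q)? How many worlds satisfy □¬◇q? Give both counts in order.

6 and 2

For ◇◇(¬p ∨ q):
s: successors {t, u}; ◇(¬p ∨ q) there: t:T, u:T. ✓
t: successors {u, z}; ◇(¬p ∨ q) there: u:T, z:T. ✓
u: successors {s, u, y}; ◇(¬p ∨ q) there: s:T, u:T, y:T. ✓
v: successors {s, t}; ◇(¬p ∨ q) there: s:T, t:T. ✓
w: no successors, so ◇◇(¬p ∨ q) fails. ✗
x: successors {x}; ◇(¬p ∨ q) there: x:F. ✗
y: successors {t, w}; ◇(¬p ∨ q) there: t:T, w:F. ✓
z: successors {u, v, w, y}; ◇(¬p ∨ q) there: u:T, v:T, w:F, y:T. ✓
— 6 worlds.
For □¬◇q:
s: successors {t, u}; ¬◇q there: t:F, u:F. ✗
t: successors {u, z}; ¬◇q there: u:F, z:F. ✗
u: successors {s, u, y}; ¬◇q there: s:F, u:F, y:F. ✗
v: successors {s, t}; ¬◇q there: s:F, t:F. ✗
w: no successors, so □¬◇q holds vacuously. ✓
x: successors {x}; ¬◇q there: x:T. ✓
y: successors {t, w}; ¬◇q there: t:F, w:T. ✗
z: successors {u, v, w, y}; ¬◇q there: u:F, v:F, w:T, y:F. ✗
— 2 worlds.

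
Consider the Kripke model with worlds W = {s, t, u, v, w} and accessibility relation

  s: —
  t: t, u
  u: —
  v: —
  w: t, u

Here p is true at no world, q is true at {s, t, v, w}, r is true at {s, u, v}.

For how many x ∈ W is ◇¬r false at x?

s: no successors, so ◇¬r fails. ✗
t: successors {t, u}; ¬r there: t:T, u:F. ✓
u: no successors, so ◇¬r fails. ✗
v: no successors, so ◇¬r fails. ✗
w: successors {t, u}; ¬r there: t:T, u:F. ✓
Satisfying worlds: {t, w}.
So ◇¬r fails at the other 3 worlds.

3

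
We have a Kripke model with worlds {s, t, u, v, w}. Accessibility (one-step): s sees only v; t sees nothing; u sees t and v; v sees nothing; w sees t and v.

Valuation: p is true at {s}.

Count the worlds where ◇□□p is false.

2

s: successors {v}; □□p there: v:T. ✓
t: no successors, so ◇□□p fails. ✗
u: successors {t, v}; □□p there: t:T, v:T. ✓
v: no successors, so ◇□□p fails. ✗
w: successors {t, v}; □□p there: t:T, v:T. ✓
Satisfying worlds: {s, u, w}.
So ◇□□p fails at the other 2 worlds.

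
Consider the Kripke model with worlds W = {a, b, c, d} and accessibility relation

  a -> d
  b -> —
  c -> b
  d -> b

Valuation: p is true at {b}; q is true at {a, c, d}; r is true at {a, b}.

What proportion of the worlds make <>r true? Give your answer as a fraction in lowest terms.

1/2

a: successors {d}; r there: d:F. ✗
b: no successors, so <>r fails. ✗
c: successors {b}; r there: b:T. ✓
d: successors {b}; r there: b:T. ✓
That's 2 of 4 worlds, so 2/4 = 1/2.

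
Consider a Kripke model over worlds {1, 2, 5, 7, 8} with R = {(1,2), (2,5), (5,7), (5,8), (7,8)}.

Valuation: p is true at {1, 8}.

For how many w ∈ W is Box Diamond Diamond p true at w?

1: successors {2}; Diamond Diamond p there: 2:T. ✓
2: successors {5}; Diamond Diamond p there: 5:T. ✓
5: successors {7, 8}; Diamond Diamond p there: 7:F, 8:F. ✗
7: successors {8}; Diamond Diamond p there: 8:F. ✗
8: no successors, so Box Diamond Diamond p holds vacuously. ✓
Satisfying worlds: {1, 2, 8}.

3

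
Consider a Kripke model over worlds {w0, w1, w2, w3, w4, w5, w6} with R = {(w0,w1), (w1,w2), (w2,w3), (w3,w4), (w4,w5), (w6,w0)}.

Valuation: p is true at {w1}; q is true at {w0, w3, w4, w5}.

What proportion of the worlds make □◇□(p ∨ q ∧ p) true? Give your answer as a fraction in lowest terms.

2/7

w0: successors {w1}; ◇□(p ∨ q ∧ p) there: w1:F. ✗
w1: successors {w2}; ◇□(p ∨ q ∧ p) there: w2:F. ✗
w2: successors {w3}; ◇□(p ∨ q ∧ p) there: w3:F. ✗
w3: successors {w4}; ◇□(p ∨ q ∧ p) there: w4:T. ✓
w4: successors {w5}; ◇□(p ∨ q ∧ p) there: w5:F. ✗
w5: no successors, so □◇□(p ∨ q ∧ p) holds vacuously. ✓
w6: successors {w0}; ◇□(p ∨ q ∧ p) there: w0:F. ✗
That's 2 of 7 worlds, so 2/7.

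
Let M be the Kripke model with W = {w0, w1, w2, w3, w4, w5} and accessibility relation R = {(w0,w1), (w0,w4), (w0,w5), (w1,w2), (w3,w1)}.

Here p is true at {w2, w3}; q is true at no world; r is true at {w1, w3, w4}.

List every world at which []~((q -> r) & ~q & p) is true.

{w0, w2, w3, w4, w5}

w0: successors {w1, w4, w5}; ~((q -> r) & ~q & p) there: w1:T, w4:T, w5:T. ✓
w1: successors {w2}; ~((q -> r) & ~q & p) there: w2:F. ✗
w2: no successors, so []~((q -> r) & ~q & p) holds vacuously. ✓
w3: successors {w1}; ~((q -> r) & ~q & p) there: w1:T. ✓
w4: no successors, so []~((q -> r) & ~q & p) holds vacuously. ✓
w5: no successors, so []~((q -> r) & ~q & p) holds vacuously. ✓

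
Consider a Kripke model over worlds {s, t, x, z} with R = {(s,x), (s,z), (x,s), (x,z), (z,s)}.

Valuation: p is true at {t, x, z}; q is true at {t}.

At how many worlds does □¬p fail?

s: successors {x, z}; ¬p there: x:F, z:F. ✗
t: no successors, so □¬p holds vacuously. ✓
x: successors {s, z}; ¬p there: s:T, z:F. ✗
z: successors {s}; ¬p there: s:T. ✓
Satisfying worlds: {t, z}.
So □¬p fails at the other 2 worlds.

2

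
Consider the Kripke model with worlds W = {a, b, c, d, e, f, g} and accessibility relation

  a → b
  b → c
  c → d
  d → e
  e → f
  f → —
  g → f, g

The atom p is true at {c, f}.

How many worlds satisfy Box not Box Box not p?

2

a: successors {b}; not Box Box not p there: b:F. ✗
b: successors {c}; not Box Box not p there: c:F. ✗
c: successors {d}; not Box Box not p there: d:T. ✓
d: successors {e}; not Box Box not p there: e:F. ✗
e: successors {f}; not Box Box not p there: f:F. ✗
f: no successors, so Box not Box Box not p holds vacuously. ✓
g: successors {f, g}; not Box Box not p there: f:F, g:T. ✗
Satisfying worlds: {c, f}.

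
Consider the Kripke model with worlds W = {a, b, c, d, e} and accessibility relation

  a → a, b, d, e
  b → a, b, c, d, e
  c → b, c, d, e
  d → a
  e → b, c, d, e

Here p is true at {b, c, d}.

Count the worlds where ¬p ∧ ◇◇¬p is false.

a: ¬p is T, ◇◇¬p is T. ✓
b: ¬p is F, ◇◇¬p is T. ✗
c: ¬p is F, ◇◇¬p is T. ✗
d: ¬p is F, ◇◇¬p is T. ✗
e: ¬p is T, ◇◇¬p is T. ✓
Satisfying worlds: {a, e}.
So ¬p ∧ ◇◇¬p fails at the other 3 worlds.

3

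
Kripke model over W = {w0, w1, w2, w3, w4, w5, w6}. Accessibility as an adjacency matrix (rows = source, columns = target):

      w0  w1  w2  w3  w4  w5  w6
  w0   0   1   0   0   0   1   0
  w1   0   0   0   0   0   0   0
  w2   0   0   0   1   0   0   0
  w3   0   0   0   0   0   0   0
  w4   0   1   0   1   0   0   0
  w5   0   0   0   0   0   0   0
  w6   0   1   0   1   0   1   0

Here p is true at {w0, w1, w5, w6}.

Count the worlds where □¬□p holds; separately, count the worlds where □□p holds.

3 and 7

For □¬□p:
w0: successors {w1, w5}; ¬□p there: w1:F, w5:F. ✗
w1: no successors, so □¬□p holds vacuously. ✓
w2: successors {w3}; ¬□p there: w3:F. ✗
w3: no successors, so □¬□p holds vacuously. ✓
w4: successors {w1, w3}; ¬□p there: w1:F, w3:F. ✗
w5: no successors, so □¬□p holds vacuously. ✓
w6: successors {w1, w3, w5}; ¬□p there: w1:F, w3:F, w5:F. ✗
— 3 worlds.
For □□p:
w0: successors {w1, w5}; □p there: w1:T, w5:T. ✓
w1: no successors, so □□p holds vacuously. ✓
w2: successors {w3}; □p there: w3:T. ✓
w3: no successors, so □□p holds vacuously. ✓
w4: successors {w1, w3}; □p there: w1:T, w3:T. ✓
w5: no successors, so □□p holds vacuously. ✓
w6: successors {w1, w3, w5}; □p there: w1:T, w3:T, w5:T. ✓
— 7 worlds.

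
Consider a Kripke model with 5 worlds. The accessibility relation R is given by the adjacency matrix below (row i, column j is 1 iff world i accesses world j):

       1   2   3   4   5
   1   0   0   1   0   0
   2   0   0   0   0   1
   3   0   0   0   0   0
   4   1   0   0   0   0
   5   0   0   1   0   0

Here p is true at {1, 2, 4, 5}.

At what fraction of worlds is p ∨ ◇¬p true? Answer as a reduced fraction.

4/5

1: p is T, ◇¬p is T. ✓
2: p is T, ◇¬p is F. ✓
3: p is F, ◇¬p is F. ✗
4: p is T, ◇¬p is F. ✓
5: p is T, ◇¬p is T. ✓
That's 4 of 5 worlds, so 4/5.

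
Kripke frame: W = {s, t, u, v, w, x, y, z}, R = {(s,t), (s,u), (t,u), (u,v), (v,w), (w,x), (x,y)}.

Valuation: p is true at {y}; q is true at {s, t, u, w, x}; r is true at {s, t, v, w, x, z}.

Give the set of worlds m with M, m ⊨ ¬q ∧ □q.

{v, y, z}

s: ¬q is F, □q is T. ✗
t: ¬q is F, □q is T. ✗
u: ¬q is F, □q is F. ✗
v: ¬q is T, □q is T. ✓
w: ¬q is F, □q is T. ✗
x: ¬q is F, □q is F. ✗
y: ¬q is T, □q is T. ✓
z: ¬q is T, □q is T. ✓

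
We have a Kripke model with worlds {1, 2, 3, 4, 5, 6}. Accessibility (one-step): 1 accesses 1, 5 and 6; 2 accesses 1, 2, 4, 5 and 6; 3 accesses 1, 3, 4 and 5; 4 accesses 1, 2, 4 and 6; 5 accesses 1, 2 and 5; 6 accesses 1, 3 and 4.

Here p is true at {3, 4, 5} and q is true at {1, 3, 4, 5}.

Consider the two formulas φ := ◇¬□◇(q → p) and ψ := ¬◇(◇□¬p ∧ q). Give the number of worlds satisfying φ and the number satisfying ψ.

For ◇¬□◇(q → p):
1: successors {1, 5, 6}; ¬□◇(q → p) there: 1:F, 5:F, 6:F. ✗
2: successors {1, 2, 4, 5, 6}; ¬□◇(q → p) there: 1:F, 2:F, 4:F, 5:F, 6:F. ✗
3: successors {1, 3, 4, 5}; ¬□◇(q → p) there: 1:F, 3:F, 4:F, 5:F. ✗
4: successors {1, 2, 4, 6}; ¬□◇(q → p) there: 1:F, 2:F, 4:F, 6:F. ✗
5: successors {1, 2, 5}; ¬□◇(q → p) there: 1:F, 2:F, 5:F. ✗
6: successors {1, 3, 4}; ¬□◇(q → p) there: 1:F, 3:F, 4:F. ✗
— 0 worlds.
For ¬◇(◇□¬p ∧ q):
1: ◇(◇□¬p ∧ q) is F. ✓
2: ◇(◇□¬p ∧ q) is F. ✓
3: ◇(◇□¬p ∧ q) is F. ✓
4: ◇(◇□¬p ∧ q) is F. ✓
5: ◇(◇□¬p ∧ q) is F. ✓
6: ◇(◇□¬p ∧ q) is F. ✓
— 6 worlds.

0 and 6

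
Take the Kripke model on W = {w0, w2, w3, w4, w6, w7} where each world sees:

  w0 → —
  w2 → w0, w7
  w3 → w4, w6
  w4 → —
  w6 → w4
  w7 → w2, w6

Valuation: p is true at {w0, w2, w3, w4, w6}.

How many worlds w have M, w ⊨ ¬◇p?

2

w0: ◇p is F. ✓
w2: ◇p is T. ✗
w3: ◇p is T. ✗
w4: ◇p is F. ✓
w6: ◇p is T. ✗
w7: ◇p is T. ✗
Satisfying worlds: {w0, w4}.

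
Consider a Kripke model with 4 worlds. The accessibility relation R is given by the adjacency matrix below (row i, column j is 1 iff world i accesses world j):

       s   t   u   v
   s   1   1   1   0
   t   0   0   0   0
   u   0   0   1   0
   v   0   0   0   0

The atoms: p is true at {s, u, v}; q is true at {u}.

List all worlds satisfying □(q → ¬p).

{t, v}

s: successors {s, t, u}; q → ¬p there: s:T, t:T, u:F. ✗
t: no successors, so □(q → ¬p) holds vacuously. ✓
u: successors {u}; q → ¬p there: u:F. ✗
v: no successors, so □(q → ¬p) holds vacuously. ✓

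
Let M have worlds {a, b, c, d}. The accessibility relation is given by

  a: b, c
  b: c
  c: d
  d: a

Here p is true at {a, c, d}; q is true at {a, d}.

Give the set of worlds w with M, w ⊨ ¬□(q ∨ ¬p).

{a, b}

a: □(q ∨ ¬p) is F. ✓
b: □(q ∨ ¬p) is F. ✓
c: □(q ∨ ¬p) is T. ✗
d: □(q ∨ ¬p) is T. ✗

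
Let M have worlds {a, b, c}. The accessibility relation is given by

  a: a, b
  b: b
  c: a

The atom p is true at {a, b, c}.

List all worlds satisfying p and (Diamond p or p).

{a, b, c}

a: p is T, Diamond p or p is T. ✓
b: p is T, Diamond p or p is T. ✓
c: p is T, Diamond p or p is T. ✓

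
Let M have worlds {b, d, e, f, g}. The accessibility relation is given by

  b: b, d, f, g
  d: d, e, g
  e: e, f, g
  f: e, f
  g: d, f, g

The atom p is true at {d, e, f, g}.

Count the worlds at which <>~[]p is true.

1

b: successors {b, d, f, g}; ~[]p there: b:T, d:F, f:F, g:F. ✓
d: successors {d, e, g}; ~[]p there: d:F, e:F, g:F. ✗
e: successors {e, f, g}; ~[]p there: e:F, f:F, g:F. ✗
f: successors {e, f}; ~[]p there: e:F, f:F. ✗
g: successors {d, f, g}; ~[]p there: d:F, f:F, g:F. ✗
Satisfying worlds: {b}.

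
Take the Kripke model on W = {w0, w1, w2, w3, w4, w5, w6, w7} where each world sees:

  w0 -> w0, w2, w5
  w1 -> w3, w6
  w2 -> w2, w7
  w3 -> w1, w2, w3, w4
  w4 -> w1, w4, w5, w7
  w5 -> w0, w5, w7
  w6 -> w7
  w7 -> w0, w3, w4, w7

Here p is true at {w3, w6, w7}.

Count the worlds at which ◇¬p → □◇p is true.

w0: ◇¬p is T, □◇p is F. ✗
w1: ◇¬p is F, □◇p is T. ✓
w2: ◇¬p is T, □◇p is T. ✓
w3: ◇¬p is T, □◇p is T. ✓
w4: ◇¬p is T, □◇p is T. ✓
w5: ◇¬p is T, □◇p is F. ✗
w6: ◇¬p is F, □◇p is T. ✓
w7: ◇¬p is T, □◇p is F. ✗
Satisfying worlds: {w1, w2, w3, w4, w6}.

5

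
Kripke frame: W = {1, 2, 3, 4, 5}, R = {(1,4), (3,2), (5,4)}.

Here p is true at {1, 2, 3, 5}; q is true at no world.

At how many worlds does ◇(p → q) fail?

1: successors {4}; p → q there: 4:T. ✓
2: no successors, so ◇(p → q) fails. ✗
3: successors {2}; p → q there: 2:F. ✗
4: no successors, so ◇(p → q) fails. ✗
5: successors {4}; p → q there: 4:T. ✓
Satisfying worlds: {1, 5}.
So ◇(p → q) fails at the other 3 worlds.

3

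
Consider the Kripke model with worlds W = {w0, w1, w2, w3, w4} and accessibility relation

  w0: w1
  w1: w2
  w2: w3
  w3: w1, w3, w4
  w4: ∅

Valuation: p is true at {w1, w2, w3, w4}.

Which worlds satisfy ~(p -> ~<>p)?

{w1, w2, w3}

w0: p -> ~<>p is T. ✗
w1: p -> ~<>p is F. ✓
w2: p -> ~<>p is F. ✓
w3: p -> ~<>p is F. ✓
w4: p -> ~<>p is T. ✗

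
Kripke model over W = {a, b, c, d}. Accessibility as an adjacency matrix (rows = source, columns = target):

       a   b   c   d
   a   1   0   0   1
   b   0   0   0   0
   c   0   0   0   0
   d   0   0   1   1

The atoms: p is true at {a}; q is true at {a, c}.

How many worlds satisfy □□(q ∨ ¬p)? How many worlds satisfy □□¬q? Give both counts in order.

For □□(q ∨ ¬p):
a: successors {a, d}; □(q ∨ ¬p) there: a:T, d:T. ✓
b: no successors, so □□(q ∨ ¬p) holds vacuously. ✓
c: no successors, so □□(q ∨ ¬p) holds vacuously. ✓
d: successors {c, d}; □(q ∨ ¬p) there: c:T, d:T. ✓
— 4 worlds.
For □□¬q:
a: successors {a, d}; □¬q there: a:F, d:F. ✗
b: no successors, so □□¬q holds vacuously. ✓
c: no successors, so □□¬q holds vacuously. ✓
d: successors {c, d}; □¬q there: c:T, d:F. ✗
— 2 worlds.

4 and 2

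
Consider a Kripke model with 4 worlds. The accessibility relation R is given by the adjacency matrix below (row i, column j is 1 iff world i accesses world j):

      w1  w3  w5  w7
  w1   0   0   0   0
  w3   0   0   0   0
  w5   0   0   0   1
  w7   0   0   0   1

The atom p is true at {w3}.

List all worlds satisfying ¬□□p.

{w5, w7}

w1: □□p is T. ✗
w3: □□p is T. ✗
w5: □□p is F. ✓
w7: □□p is F. ✓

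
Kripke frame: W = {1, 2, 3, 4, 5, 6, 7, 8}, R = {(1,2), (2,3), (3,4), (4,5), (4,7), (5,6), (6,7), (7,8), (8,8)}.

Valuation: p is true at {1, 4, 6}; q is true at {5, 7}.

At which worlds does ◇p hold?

1: successors {2}; p there: 2:F. ✗
2: successors {3}; p there: 3:F. ✗
3: successors {4}; p there: 4:T. ✓
4: successors {5, 7}; p there: 5:F, 7:F. ✗
5: successors {6}; p there: 6:T. ✓
6: successors {7}; p there: 7:F. ✗
7: successors {8}; p there: 8:F. ✗
8: successors {8}; p there: 8:F. ✗

{3, 5}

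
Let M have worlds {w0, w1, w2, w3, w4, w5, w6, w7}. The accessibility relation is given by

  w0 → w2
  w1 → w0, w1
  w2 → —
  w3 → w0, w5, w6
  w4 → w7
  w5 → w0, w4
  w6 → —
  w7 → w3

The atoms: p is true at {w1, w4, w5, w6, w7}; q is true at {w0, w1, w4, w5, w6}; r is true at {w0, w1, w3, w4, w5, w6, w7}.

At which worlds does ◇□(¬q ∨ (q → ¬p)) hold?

{w0, w1, w3, w4, w5}

w0: successors {w2}; □(¬q ∨ (q → ¬p)) there: w2:T. ✓
w1: successors {w0, w1}; □(¬q ∨ (q → ¬p)) there: w0:T, w1:F. ✓
w2: no successors, so ◇□(¬q ∨ (q → ¬p)) fails. ✗
w3: successors {w0, w5, w6}; □(¬q ∨ (q → ¬p)) there: w0:T, w5:F, w6:T. ✓
w4: successors {w7}; □(¬q ∨ (q → ¬p)) there: w7:T. ✓
w5: successors {w0, w4}; □(¬q ∨ (q → ¬p)) there: w0:T, w4:T. ✓
w6: no successors, so ◇□(¬q ∨ (q → ¬p)) fails. ✗
w7: successors {w3}; □(¬q ∨ (q → ¬p)) there: w3:F. ✗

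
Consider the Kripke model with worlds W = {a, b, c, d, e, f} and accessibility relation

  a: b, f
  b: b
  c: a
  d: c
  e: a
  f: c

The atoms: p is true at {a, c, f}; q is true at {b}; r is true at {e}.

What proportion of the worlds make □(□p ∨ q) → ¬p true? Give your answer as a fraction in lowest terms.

a: □(□p ∨ q) is T, ¬p is F. ✗
b: □(□p ∨ q) is T, ¬p is T. ✓
c: □(□p ∨ q) is F, ¬p is F. ✓
d: □(□p ∨ q) is T, ¬p is T. ✓
e: □(□p ∨ q) is F, ¬p is T. ✓
f: □(□p ∨ q) is T, ¬p is F. ✗
That's 4 of 6 worlds, so 4/6 = 2/3.

2/3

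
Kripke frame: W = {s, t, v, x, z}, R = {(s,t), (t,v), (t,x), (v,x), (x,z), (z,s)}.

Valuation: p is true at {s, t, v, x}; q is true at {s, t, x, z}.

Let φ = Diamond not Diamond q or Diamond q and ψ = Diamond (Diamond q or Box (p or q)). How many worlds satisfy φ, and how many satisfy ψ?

For Diamond not Diamond q or Diamond q:
s: Diamond not Diamond q is F, Diamond q is T. ✓
t: Diamond not Diamond q is F, Diamond q is T. ✓
v: Diamond not Diamond q is F, Diamond q is T. ✓
x: Diamond not Diamond q is F, Diamond q is T. ✓
z: Diamond not Diamond q is F, Diamond q is T. ✓
— 5 worlds.
For Diamond (Diamond q or Box (p or q)):
s: successors {t}; Diamond q or Box (p or q) there: t:T. ✓
t: successors {v, x}; Diamond q or Box (p or q) there: v:T, x:T. ✓
v: successors {x}; Diamond q or Box (p or q) there: x:T. ✓
x: successors {z}; Diamond q or Box (p or q) there: z:T. ✓
z: successors {s}; Diamond q or Box (p or q) there: s:T. ✓
— 5 worlds.

5 and 5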